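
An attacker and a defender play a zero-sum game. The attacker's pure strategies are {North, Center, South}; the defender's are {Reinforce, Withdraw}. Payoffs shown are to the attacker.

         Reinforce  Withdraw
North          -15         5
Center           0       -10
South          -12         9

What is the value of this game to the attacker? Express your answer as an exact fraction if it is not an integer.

Row minima: North → -15, Center → -10, South → -12; maximin = -10.
Column maxima: Reinforce → 0, Withdraw → 9; minimax = 0.
-10 ≠ 0, so there is no saddle point; optimal play is mixed.
North is strictly dominated by South, so the attacker never plays it.
On the remaining 2×2 (Center, South vs Reinforce, Withdraw):
Let the attacker play Center with probability p. Expected payoff against Reinforce: 0p + (-12)(1−p) = 12p − 12; against Withdraw: (-10)p + 9(1−p) = −19p + 9.
Setting these equal: 12p − 12 = −19p + 9 ⇒ 31p = 21 ⇒ p = 21/31, and the value is (12)·(21/31) − 12 = -120/31.
For the defender: with q = P(Reinforce), equating Center's and South's payoffs gives 10q − 10 = −21q + 9 ⇒ q = 19/31.

-120/31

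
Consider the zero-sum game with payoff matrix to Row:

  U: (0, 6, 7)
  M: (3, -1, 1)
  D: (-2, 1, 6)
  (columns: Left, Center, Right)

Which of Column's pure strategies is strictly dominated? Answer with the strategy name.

Right

Center holds Row's payoff strictly below Right in every row: 6 < 7, -1 < 1, 1 < 6.
So Right is strictly dominated for Column.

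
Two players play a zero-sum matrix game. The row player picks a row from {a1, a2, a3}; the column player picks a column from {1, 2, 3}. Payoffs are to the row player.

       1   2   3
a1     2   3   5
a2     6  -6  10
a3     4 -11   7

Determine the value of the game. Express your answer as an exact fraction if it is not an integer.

30/13

Row minima: a1 → 2, a2 → -6, a3 → -11; maximin = 2.
Column maxima: 1 → 6, 2 → 3, 3 → 10; minimax = 3.
2 ≠ 3, so there is no saddle point; optimal play is mixed.
a3 is strictly dominated by a2, so the row player never plays it.
3 is strictly dominated by 1 (it gives the row player strictly more in every row), so the column player never plays it.
On the remaining 2×2 (a1, a2 vs 1, 2):
Let the row player play a1 with probability p. Expected payoff against 1: 2p + 6(1−p) = −4p + 6; against 2: 3p + (-6)(1−p) = 9p − 6.
Setting these equal: −4p + 6 = 9p − 6 ⇒ −13p = -12 ⇒ p = 12/13, and the value is (-4)·(12/13) + 6 = 30/13.
For the column player: with q = P(1), equating a1's and a2's payoffs gives −q + 3 = 12q − 6 ⇒ q = 9/13.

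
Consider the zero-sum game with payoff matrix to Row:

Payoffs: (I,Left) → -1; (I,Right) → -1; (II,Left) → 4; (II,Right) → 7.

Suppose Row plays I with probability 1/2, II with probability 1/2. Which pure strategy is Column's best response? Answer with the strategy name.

If Column plays Left, Row's expected payoff is (1/2)·(-1) + (1/2)·4 = 3/2.
If Column plays Right, Row's expected payoff is (1/2)·(-1) + (1/2)·7 = 3.
Column minimizes Row's payoff; the smallest is 3/2, so the best response is Left.

Left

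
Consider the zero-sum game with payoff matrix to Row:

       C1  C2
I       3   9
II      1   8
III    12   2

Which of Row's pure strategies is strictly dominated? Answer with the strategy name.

II

I gives a strictly higher payoff than II against every column: 3 > 1, 9 > 8.
So II is strictly dominated and Row never plays it.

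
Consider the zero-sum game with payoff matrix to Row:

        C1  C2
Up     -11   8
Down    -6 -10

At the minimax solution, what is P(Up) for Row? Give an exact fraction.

Row minima: Up → -11, Down → -10; maximin = -10.
Column maxima: C1 → -6, C2 → 8; minimax = -6.
-10 ≠ -6, so there is no saddle point; optimal play is mixed.
Let Row play Up with probability p. Expected payoff against C1: (-11)p + (-6)(1−p) = −5p − 6; against C2: 8p + (-10)(1−p) = 18p − 10.
Setting these equal: −5p − 6 = 18p − 10 ⇒ −23p = -4 ⇒ p = 4/23, and the value is (-5)·(4/23) − 6 = -158/23.
For Column: with q = P(C1), equating Up's and Down's payoffs gives −19q + 8 = 4q − 10 ⇒ q = 18/23.

4/23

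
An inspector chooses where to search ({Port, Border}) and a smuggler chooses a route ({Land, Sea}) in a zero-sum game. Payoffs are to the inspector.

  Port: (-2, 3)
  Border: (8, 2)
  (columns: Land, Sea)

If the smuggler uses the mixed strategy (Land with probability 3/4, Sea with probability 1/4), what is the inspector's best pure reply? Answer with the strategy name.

Expected payoff of Port: (3/4)·(-2) + (1/4)·3 = -3/4.
Expected payoff of Border: (3/4)·8 + (1/4)·2 = 13/2.
The largest is 13/2, so the inspector's best response is Border.

Border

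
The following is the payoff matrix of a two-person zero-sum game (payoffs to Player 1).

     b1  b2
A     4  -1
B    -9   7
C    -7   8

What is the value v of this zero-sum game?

5/4

Row minima: A → -1, B → -9, C → -7; maximin = -1.
Column maxima: b1 → 4, b2 → 8; minimax = 4.
-1 ≠ 4, so there is no saddle point; optimal play is mixed.
B is strictly dominated by C, so Player 1 never plays it.
On the remaining 2×2 (A, C vs b1, b2):
Let Player 1 play A with probability p. Expected payoff against b1: 4p + (-7)(1−p) = 11p − 7; against b2: (-1)p + 8(1−p) = −9p + 8.
Setting these equal: 11p − 7 = −9p + 8 ⇒ 20p = 15 ⇒ p = 3/4, and the value is (11)·(3/4) − 7 = 5/4.
For Player 2: with q = P(b1), equating A's and C's payoffs gives 5q − 1 = −15q + 8 ⇒ q = 9/20.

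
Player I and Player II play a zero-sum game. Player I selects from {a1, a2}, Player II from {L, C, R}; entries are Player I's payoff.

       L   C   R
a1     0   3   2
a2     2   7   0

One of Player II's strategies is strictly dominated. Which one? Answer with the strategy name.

L holds Player I's payoff strictly below C in every row: 0 < 3, 2 < 7.
So C is strictly dominated for Player II.

C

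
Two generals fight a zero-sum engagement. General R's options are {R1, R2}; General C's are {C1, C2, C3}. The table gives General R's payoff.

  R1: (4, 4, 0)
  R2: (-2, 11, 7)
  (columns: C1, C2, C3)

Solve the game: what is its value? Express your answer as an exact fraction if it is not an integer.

Row minima: R1 → 0, R2 → -2; maximin = 0.
Column maxima: C1 → 4, C2 → 11, C3 → 7; minimax = 4.
0 ≠ 4, so there is no saddle point; optimal play is mixed.
C2 is strictly dominated by C3 (it gives General R strictly more in every row), so General C never plays it.
On the remaining 2×2 (R1, R2 vs C1, C3):
Let General R play R1 with probability p. Expected payoff against C1: 4p + (-2)(1−p) = 6p − 2; against C3: 0p + 7(1−p) = −7p + 7.
Setting these equal: 6p − 2 = −7p + 7 ⇒ 13p = 9 ⇒ p = 9/13, and the value is (6)·(9/13) − 2 = 28/13.
For General C: with q = P(C1), equating R1's and R2's payoffs gives 4q = −9q + 7 ⇒ q = 7/13.

28/13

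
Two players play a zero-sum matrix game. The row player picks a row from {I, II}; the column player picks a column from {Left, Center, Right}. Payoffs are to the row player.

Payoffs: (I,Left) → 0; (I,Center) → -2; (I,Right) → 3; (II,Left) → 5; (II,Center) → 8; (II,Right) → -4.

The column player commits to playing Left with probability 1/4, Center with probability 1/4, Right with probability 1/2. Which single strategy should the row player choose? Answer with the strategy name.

II

Expected payoff of I: (1/4)·0 + (1/4)·(-2) + (1/2)·3 = 1.
Expected payoff of II: (1/4)·5 + (1/4)·8 + (1/2)·(-4) = 5/4.
The largest is 5/4, so the row player's best response is II.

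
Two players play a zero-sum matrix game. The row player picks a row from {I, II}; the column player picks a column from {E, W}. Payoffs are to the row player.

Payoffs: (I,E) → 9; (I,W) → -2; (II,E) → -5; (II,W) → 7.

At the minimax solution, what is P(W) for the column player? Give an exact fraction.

Row minima: I → -2, II → -5; maximin = -2.
Column maxima: E → 9, W → 7; minimax = 7.
-2 ≠ 7, so there is no saddle point; optimal play is mixed.
Let the row player play I with probability p. Expected payoff against E: 9p + (-5)(1−p) = 14p − 5; against W: (-2)p + 7(1−p) = −9p + 7.
Setting these equal: 14p − 5 = −9p + 7 ⇒ 23p = 12 ⇒ p = 12/23, and the value is (14)·(12/23) − 5 = 53/23.
For the column player: with q = P(E), equating I's and II's payoffs gives 11q − 2 = −12q + 7 ⇒ q = 9/23.

14/23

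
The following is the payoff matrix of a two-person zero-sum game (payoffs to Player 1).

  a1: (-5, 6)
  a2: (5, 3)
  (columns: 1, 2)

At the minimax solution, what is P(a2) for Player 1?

11/13

Row minima: a1 → -5, a2 → 3; maximin = 3.
Column maxima: 1 → 5, 2 → 6; minimax = 5.
3 ≠ 5, so there is no saddle point; optimal play is mixed.
Let Player 1 play a1 with probability p. Expected payoff against 1: (-5)p + 5(1−p) = −10p + 5; against 2: 6p + 3(1−p) = 3p + 3.
Setting these equal: −10p + 5 = 3p + 3 ⇒ −13p = -2 ⇒ p = 2/13, and the value is (-10)·(2/13) + 5 = 45/13.
For Player 2: with q = P(1), equating a1's and a2's payoffs gives −11q + 6 = 2q + 3 ⇒ q = 3/13.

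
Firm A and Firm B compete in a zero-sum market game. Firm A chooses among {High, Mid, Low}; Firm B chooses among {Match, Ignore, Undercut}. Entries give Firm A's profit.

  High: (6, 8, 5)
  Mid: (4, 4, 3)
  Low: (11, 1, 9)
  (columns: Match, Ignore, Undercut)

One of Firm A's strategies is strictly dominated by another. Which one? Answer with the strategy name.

High gives a strictly higher payoff than Mid against every column: 6 > 4, 8 > 4, 5 > 3.
So Mid is strictly dominated and Firm A never plays it.

Mid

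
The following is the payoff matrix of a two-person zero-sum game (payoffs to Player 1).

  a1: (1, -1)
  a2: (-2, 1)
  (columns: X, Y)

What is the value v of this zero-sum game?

-1/5

Row minima: a1 → -1, a2 → -2; maximin = -1.
Column maxima: X → 1, Y → 1; minimax = 1.
-1 ≠ 1, so there is no saddle point; optimal play is mixed.
Let Player 1 play a1 with probability p. Expected payoff against X: 1p + (-2)(1−p) = 3p − 2; against Y: (-1)p + 1(1−p) = −2p + 1.
Setting these equal: 3p − 2 = −2p + 1 ⇒ 5p = 3 ⇒ p = 3/5, and the value is (3)·(3/5) − 2 = -1/5.
For Player 2: with q = P(X), equating a1's and a2's payoffs gives 2q − 1 = −3q + 1 ⇒ q = 2/5.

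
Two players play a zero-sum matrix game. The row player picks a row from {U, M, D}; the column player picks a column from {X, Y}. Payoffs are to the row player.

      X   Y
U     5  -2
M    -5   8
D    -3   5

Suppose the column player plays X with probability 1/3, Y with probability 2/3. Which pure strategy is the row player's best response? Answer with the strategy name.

Expected payoff of U: (1/3)·5 + (2/3)·(-2) = 1/3.
Expected payoff of M: (1/3)·(-5) + (2/3)·8 = 11/3.
Expected payoff of D: (1/3)·(-3) + (2/3)·5 = 7/3.
The largest is 11/3, so the row player's best response is M.

M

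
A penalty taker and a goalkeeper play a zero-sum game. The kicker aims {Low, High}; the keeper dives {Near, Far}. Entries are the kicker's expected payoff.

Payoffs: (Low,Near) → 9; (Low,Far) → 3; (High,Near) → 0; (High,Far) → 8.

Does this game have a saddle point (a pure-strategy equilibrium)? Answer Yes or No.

No

Row minima: Low → 3, High → 0; maximin = 3.
Column maxima: Near → 9, Far → 8; minimax = 8.
3 ≠ 8, so no pure-strategy equilibrium exists.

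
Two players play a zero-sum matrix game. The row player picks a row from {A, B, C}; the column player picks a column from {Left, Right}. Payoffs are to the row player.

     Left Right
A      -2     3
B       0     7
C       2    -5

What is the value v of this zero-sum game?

1

Row minima: A → -2, B → 0, C → -5; maximin = 0.
Column maxima: Left → 2, Right → 7; minimax = 2.
0 ≠ 2, so there is no saddle point; optimal play is mixed.
A is strictly dominated by B, so the row player never plays it.
On the remaining 2×2 (B, C vs Left, Right):
Let the row player play B with probability p. Expected payoff against Left: 0p + 2(1−p) = −2p + 2; against Right: 7p + (-5)(1−p) = 12p − 5.
Setting these equal: −2p + 2 = 12p − 5 ⇒ −14p = -7 ⇒ p = 1/2, and the value is (-2)·(1/2) + 2 = 1.
For the column player: with q = P(Left), equating B's and C's payoffs gives −7q + 7 = 7q − 5 ⇒ q = 6/7.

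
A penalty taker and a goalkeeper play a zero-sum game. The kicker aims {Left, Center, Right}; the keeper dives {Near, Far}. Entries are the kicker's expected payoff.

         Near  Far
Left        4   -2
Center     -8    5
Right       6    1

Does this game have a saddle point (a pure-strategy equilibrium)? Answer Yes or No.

No

Row minima: Left → -2, Center → -8, Right → 1; maximin = 1.
Column maxima: Near → 6, Far → 5; minimax = 5.
1 ≠ 5, so no pure-strategy equilibrium exists.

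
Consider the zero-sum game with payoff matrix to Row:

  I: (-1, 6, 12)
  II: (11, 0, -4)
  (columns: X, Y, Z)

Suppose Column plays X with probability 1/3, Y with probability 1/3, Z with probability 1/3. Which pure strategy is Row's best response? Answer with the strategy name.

Expected payoff of I: (1/3)·(-1) + (1/3)·6 + (1/3)·12 = 17/3.
Expected payoff of II: (1/3)·11 + (1/3)·0 + (1/3)·(-4) = 7/3.
The largest is 17/3, so Row's best response is I.

I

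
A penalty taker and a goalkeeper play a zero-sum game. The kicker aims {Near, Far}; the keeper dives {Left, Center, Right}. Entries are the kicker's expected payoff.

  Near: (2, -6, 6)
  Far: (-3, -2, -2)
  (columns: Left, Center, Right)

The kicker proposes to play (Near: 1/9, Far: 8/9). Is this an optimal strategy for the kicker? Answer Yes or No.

Yes

Against Left this mix gives (1/9)·2 + (8/9)·(-3) = -22/9.
Against Center this mix gives (1/9)·(-6) + (8/9)·(-2) = -22/9.
Against Right this mix gives (1/9)·6 + (8/9)·(-2) = -10/9.
All of the keeper's active replies (Left, Center) yield -22/9, and no column does worse for the kicker. The mix makes the keeper indifferent and guarantees -22/9, so it is optimal.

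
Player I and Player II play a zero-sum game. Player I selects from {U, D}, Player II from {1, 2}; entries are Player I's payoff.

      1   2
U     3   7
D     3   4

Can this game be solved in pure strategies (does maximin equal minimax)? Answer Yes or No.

Row minima: U → 3, D → 3; maximin = 3.
Column maxima: 1 → 3, 2 → 7; minimax = 3.
maximin = minimax = 3, so a saddle point exists.

Yes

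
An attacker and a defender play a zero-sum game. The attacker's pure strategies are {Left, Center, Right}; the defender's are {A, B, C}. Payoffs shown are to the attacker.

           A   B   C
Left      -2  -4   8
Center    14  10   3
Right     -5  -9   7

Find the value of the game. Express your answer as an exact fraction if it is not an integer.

Row minima: Left → -4, Center → 3, Right → -9; maximin = 3.
Column maxima: A → 14, B → 10, C → 8; minimax = 8.
3 ≠ 8, so there is no saddle point; optimal play is mixed.
Right is strictly dominated by Left, so the attacker never plays it.
A is strictly dominated by B (it gives the attacker strictly more in every row), so the defender never plays it.
On the remaining 2×2 (Left, Center vs B, C):
Let the attacker play Left with probability p. Expected payoff against B: (-4)p + 10(1−p) = −14p + 10; against C: 8p + 3(1−p) = 5p + 3.
Setting these equal: −14p + 10 = 5p + 3 ⇒ −19p = -7 ⇒ p = 7/19, and the value is (-14)·(7/19) + 10 = 92/19.
For the defender: with q = P(B), equating Left's and Center's payoffs gives −12q + 8 = 7q + 3 ⇒ q = 5/19.

92/19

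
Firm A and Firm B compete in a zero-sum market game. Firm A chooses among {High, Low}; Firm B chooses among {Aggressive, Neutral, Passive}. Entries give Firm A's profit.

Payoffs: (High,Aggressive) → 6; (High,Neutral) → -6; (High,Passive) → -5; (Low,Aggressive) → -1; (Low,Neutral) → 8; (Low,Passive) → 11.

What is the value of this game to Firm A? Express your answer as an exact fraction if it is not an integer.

2

Row minima: High → -6, Low → -1; maximin = -1.
Column maxima: Aggressive → 6, Neutral → 8, Passive → 11; minimax = 6.
-1 ≠ 6, so there is no saddle point; optimal play is mixed.
Passive is strictly dominated by Neutral (it gives Firm A strictly more in every row), so Firm B never plays it.
On the remaining 2×2 (High, Low vs Aggressive, Neutral):
Let Firm A play High with probability p. Expected payoff against Aggressive: 6p + (-1)(1−p) = 7p − 1; against Neutral: (-6)p + 8(1−p) = −14p + 8.
Setting these equal: 7p − 1 = −14p + 8 ⇒ 21p = 9 ⇒ p = 3/7, and the value is (7)·(3/7) − 1 = 2.
For Firm B: with q = P(Aggressive), equating High's and Low's payoffs gives 12q − 6 = −9q + 8 ⇒ q = 2/3.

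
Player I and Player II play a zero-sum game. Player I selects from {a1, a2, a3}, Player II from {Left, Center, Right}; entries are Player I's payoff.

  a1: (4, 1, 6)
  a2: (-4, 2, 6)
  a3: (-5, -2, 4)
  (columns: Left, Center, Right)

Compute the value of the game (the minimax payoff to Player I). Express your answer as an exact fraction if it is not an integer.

Row minima: a1 → 1, a2 → -4, a3 → -5; maximin = 1.
Column maxima: Left → 4, Center → 2, Right → 6; minimax = 2.
1 ≠ 2, so there is no saddle point; optimal play is mixed.
a3 is strictly dominated by a1, so Player I never plays it.
Right is strictly dominated by Left (it gives Player I strictly more in every row), so Player II never plays it.
On the remaining 2×2 (a1, a2 vs Left, Center):
Let Player I play a1 with probability p. Expected payoff against Left: 4p + (-4)(1−p) = 8p − 4; against Center: 1p + 2(1−p) = −p + 2.
Setting these equal: 8p − 4 = −p + 2 ⇒ 9p = 6 ⇒ p = 2/3, and the value is (8)·(2/3) − 4 = 4/3.
For Player II: with q = P(Left), equating a1's and a2's payoffs gives 3q + 1 = −6q + 2 ⇒ q = 1/9.

4/3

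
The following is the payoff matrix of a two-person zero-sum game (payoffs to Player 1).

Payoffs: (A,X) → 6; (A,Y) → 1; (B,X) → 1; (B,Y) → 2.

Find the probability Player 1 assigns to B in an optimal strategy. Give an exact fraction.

5/6

Row minima: A → 1, B → 1; maximin = 1.
Column maxima: X → 6, Y → 2; minimax = 2.
1 ≠ 2, so there is no saddle point; optimal play is mixed.
Let Player 1 play A with probability p. Expected payoff against X: 6p + 1(1−p) = 5p + 1; against Y: 1p + 2(1−p) = −p + 2.
Setting these equal: 5p + 1 = −p + 2 ⇒ 6p = 1 ⇒ p = 1/6, and the value is (5)·(1/6) + 1 = 11/6.
For Player 2: with q = P(X), equating A's and B's payoffs gives 5q + 1 = −q + 2 ⇒ q = 1/6.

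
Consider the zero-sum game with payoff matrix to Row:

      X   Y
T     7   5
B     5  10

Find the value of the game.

45/7

Row minima: T → 5, B → 5; maximin = 5.
Column maxima: X → 7, Y → 10; minimax = 7.
5 ≠ 7, so there is no saddle point; optimal play is mixed.
Let Row play T with probability p. Expected payoff against X: 7p + 5(1−p) = 2p + 5; against Y: 5p + 10(1−p) = −5p + 10.
Setting these equal: 2p + 5 = −5p + 10 ⇒ 7p = 5 ⇒ p = 5/7, and the value is (2)·(5/7) + 5 = 45/7.
For Column: with q = P(X), equating T's and B's payoffs gives 2q + 5 = −5q + 10 ⇒ q = 5/7.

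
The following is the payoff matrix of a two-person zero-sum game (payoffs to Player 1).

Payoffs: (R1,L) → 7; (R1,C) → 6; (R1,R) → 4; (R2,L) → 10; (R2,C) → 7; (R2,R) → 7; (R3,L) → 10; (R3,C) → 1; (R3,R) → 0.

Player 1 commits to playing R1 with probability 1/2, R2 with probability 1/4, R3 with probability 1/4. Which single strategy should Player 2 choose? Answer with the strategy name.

R

If Player 2 plays L, Player 1's expected payoff is (1/2)·7 + (1/4)·10 + (1/4)·10 = 17/2.
If Player 2 plays C, Player 1's expected payoff is (1/2)·6 + (1/4)·7 + (1/4)·1 = 5.
If Player 2 plays R, Player 1's expected payoff is (1/2)·4 + (1/4)·7 + (1/4)·0 = 15/4.
Player 2 minimizes Player 1's payoff; the smallest is 15/4, so the best response is R.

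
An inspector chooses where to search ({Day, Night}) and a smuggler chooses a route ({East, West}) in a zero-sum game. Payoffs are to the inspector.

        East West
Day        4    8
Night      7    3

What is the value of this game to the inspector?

11/2

Row minima: Day → 4, Night → 3; maximin = 4.
Column maxima: East → 7, West → 8; minimax = 7.
4 ≠ 7, so there is no saddle point; optimal play is mixed.
Let the inspector play Day with probability p. Expected payoff against East: 4p + 7(1−p) = −3p + 7; against West: 8p + 3(1−p) = 5p + 3.
Setting these equal: −3p + 7 = 5p + 3 ⇒ −8p = -4 ⇒ p = 1/2, and the value is (-3)·(1/2) + 7 = 11/2.
For the smuggler: with q = P(East), equating Day's and Night's payoffs gives −4q + 8 = 4q + 3 ⇒ q = 5/8.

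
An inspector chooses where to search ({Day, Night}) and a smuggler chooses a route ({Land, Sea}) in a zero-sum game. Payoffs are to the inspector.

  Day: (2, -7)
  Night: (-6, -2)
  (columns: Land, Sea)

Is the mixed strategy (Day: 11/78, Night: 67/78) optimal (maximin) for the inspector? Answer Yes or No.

No

Against Land this mix gives (11/78)·2 + (67/78)·(-6) = -190/39.
Against Sea this mix gives (11/78)·(-7) + (67/78)·(-2) = -211/78.
The smuggler will play Land, holding the inspector to -190/39. Shifting weight toward the row that does better against Land would raise this floor (the equalizing mix achieves -46/13 against both Land and Sea), so the proposed strategy is not optimal.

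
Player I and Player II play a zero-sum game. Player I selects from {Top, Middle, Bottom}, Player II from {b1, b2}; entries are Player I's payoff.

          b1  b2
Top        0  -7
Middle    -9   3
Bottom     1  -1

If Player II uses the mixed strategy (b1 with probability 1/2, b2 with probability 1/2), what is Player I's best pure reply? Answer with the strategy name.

Expected payoff of Top: (1/2)·0 + (1/2)·(-7) = -7/2.
Expected payoff of Middle: (1/2)·(-9) + (1/2)·3 = -3.
Expected payoff of Bottom: (1/2)·1 + (1/2)·(-1) = 0.
The largest is 0, so Player I's best response is Bottom.

Bottom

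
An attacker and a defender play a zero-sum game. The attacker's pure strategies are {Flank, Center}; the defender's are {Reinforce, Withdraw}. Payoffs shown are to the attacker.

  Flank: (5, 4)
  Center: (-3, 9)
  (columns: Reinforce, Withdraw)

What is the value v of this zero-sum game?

Row minima: Flank → 4, Center → -3; maximin = 4.
Column maxima: Reinforce → 5, Withdraw → 9; minimax = 5.
4 ≠ 5, so there is no saddle point; optimal play is mixed.
Let the attacker play Flank with probability p. Expected payoff against Reinforce: 5p + (-3)(1−p) = 8p − 3; against Withdraw: 4p + 9(1−p) = −5p + 9.
Setting these equal: 8p − 3 = −5p + 9 ⇒ 13p = 12 ⇒ p = 12/13, and the value is (8)·(12/13) − 3 = 57/13.
For the defender: with q = P(Reinforce), equating Flank's and Center's payoffs gives q + 4 = −12q + 9 ⇒ q = 5/13.

57/13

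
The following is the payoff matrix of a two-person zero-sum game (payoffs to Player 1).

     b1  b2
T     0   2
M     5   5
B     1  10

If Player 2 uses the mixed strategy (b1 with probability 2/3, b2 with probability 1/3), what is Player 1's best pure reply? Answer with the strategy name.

Expected payoff of T: (2/3)·0 + (1/3)·2 = 2/3.
Expected payoff of M: (2/3)·5 + (1/3)·5 = 5.
Expected payoff of B: (2/3)·1 + (1/3)·10 = 4.
The largest is 5, so Player 1's best response is M.

M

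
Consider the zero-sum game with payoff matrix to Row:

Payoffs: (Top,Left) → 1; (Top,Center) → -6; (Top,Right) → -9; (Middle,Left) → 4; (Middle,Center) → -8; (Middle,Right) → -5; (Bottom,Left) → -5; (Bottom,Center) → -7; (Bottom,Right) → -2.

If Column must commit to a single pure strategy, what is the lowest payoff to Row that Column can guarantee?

-6

Column maxima: Left → 4, Center → -6, Right → -2.
The smallest of these is -6.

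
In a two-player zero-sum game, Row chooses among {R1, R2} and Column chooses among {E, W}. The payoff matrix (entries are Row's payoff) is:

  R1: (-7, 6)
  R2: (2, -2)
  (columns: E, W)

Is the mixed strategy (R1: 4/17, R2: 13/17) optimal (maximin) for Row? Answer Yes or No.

Yes

Against E this mix gives (4/17)·(-7) + (13/17)·2 = -2/17.
Against W this mix gives (4/17)·6 + (13/17)·(-2) = -2/17.
All of Column's active replies (E, W) yield -2/17, and no column does worse for Row. The mix makes Column indifferent and guarantees -2/17, so it is optimal.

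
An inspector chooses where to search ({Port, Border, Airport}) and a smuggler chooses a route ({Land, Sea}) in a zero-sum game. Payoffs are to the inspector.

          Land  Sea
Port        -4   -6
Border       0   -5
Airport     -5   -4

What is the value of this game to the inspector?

-25/6

Row minima: Port → -6, Border → -5, Airport → -5; maximin = -5.
Column maxima: Land → 0, Sea → -4; minimax = -4.
-5 ≠ -4, so there is no saddle point; optimal play is mixed.
Port is strictly dominated by Border, so the inspector never plays it.
On the remaining 2×2 (Border, Airport vs Land, Sea):
Let the inspector play Border with probability p. Expected payoff against Land: 0p + (-5)(1−p) = 5p − 5; against Sea: (-5)p + (-4)(1−p) = −p − 4.
Setting these equal: 5p − 5 = −p − 4 ⇒ 6p = 1 ⇒ p = 1/6, and the value is (5)·(1/6) − 5 = -25/6.
For the smuggler: with q = P(Land), equating Border's and Airport's payoffs gives 5q − 5 = −q − 4 ⇒ q = 1/6.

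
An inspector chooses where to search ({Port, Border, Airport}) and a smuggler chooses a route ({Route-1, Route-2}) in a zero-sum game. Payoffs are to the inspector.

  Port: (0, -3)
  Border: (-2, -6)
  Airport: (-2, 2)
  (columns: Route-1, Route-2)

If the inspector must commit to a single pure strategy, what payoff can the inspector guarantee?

-2

Row minima: Port → -3, Border → -6, Airport → -2.
The best of these is -2.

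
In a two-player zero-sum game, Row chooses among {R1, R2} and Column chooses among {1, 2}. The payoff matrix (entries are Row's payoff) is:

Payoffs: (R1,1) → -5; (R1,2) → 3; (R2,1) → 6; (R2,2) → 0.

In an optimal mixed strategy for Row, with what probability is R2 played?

Row minima: R1 → -5, R2 → 0; maximin = 0.
Column maxima: 1 → 6, 2 → 3; minimax = 3.
0 ≠ 3, so there is no saddle point; optimal play is mixed.
Let Row play R1 with probability p. Expected payoff against 1: (-5)p + 6(1−p) = −11p + 6; against 2: 3p + 0(1−p) = 3p.
Setting these equal: −11p + 6 = 3p ⇒ −14p = -6 ⇒ p = 3/7, and the value is (-11)·(3/7) + 6 = 9/7.
For Column: with q = P(1), equating R1's and R2's payoffs gives −8q + 3 = 6q ⇒ q = 3/14.

4/7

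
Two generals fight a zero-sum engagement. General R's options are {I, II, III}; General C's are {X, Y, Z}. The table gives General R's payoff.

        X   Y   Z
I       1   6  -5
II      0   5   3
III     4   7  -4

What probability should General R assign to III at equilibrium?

3/11

Row minima: I → -5, II → 0, III → -4; maximin = 0.
Column maxima: X → 4, Y → 7, Z → 3; minimax = 3.
0 ≠ 3, so there is no saddle point; optimal play is mixed.
I is strictly dominated by III, so General R never plays it.
Y is strictly dominated by X (it gives General R strictly more in every row), so General C never plays it.
On the remaining 2×2 (II, III vs X, Z):
Let General R play II with probability p. Expected payoff against X: 0p + 4(1−p) = −4p + 4; against Z: 3p + (-4)(1−p) = 7p − 4.
Setting these equal: −4p + 4 = 7p − 4 ⇒ −11p = -8 ⇒ p = 8/11, and the value is (-4)·(8/11) + 4 = 12/11.
For General C: with q = P(X), equating II's and III's payoffs gives −3q + 3 = 8q − 4 ⇒ q = 7/11.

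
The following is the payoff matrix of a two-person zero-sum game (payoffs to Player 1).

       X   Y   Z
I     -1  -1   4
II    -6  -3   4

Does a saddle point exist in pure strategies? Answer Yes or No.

Row minima: I → -1, II → -6; maximin = -1.
Column maxima: X → -1, Y → -1, Z → 4; minimax = -1.
maximin = minimax = -1, so a saddle point exists.

Yes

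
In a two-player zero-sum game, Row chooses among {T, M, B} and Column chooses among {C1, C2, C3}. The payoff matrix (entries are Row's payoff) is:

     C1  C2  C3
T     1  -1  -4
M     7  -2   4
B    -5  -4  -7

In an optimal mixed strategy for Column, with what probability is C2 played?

8/9

Row minima: T → -4, M → -2, B → -7; maximin = -2.
Column maxima: C1 → 7, C2 → -1, C3 → 4; minimax = -1.
-2 ≠ -1, so there is no saddle point; optimal play is mixed.
B is strictly dominated by T, so Row never plays it.
With B eliminated, C1 is strictly dominated by C2 (it gives Row strictly more in every remaining row), so Column never plays it.
On the remaining 2×2 (T, M vs C2, C3):
Let Row play T with probability p. Expected payoff against C2: (-1)p + (-2)(1−p) = p − 2; against C3: (-4)p + 4(1−p) = −8p + 4.
Setting these equal: p − 2 = −8p + 4 ⇒ 9p = 6 ⇒ p = 2/3, and the value is (1)·(2/3) − 2 = -4/3.
For Column: with q = P(C2), equating T's and M's payoffs gives 3q − 4 = −6q + 4 ⇒ q = 8/9.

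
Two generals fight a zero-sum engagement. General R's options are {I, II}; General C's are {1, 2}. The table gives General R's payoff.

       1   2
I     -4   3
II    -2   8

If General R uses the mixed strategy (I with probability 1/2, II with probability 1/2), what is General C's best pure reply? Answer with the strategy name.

1

If General C plays 1, General R's expected payoff is (1/2)·(-4) + (1/2)·(-2) = -3.
If General C plays 2, General R's expected payoff is (1/2)·3 + (1/2)·8 = 11/2.
General C minimizes General R's payoff; the smallest is -3, so the best response is 1.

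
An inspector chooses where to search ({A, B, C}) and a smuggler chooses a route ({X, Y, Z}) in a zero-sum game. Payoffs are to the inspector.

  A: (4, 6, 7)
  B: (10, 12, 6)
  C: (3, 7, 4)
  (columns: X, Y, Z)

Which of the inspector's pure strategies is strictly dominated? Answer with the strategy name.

C

B gives a strictly higher payoff than C against every column: 10 > 3, 12 > 7, 6 > 4.
So C is strictly dominated and the inspector never plays it.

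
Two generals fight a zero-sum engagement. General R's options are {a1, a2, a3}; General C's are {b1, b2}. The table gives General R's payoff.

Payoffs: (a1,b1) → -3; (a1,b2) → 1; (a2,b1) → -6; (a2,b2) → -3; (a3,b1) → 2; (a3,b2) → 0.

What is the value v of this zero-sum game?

Row minima: a1 → -3, a2 → -6, a3 → 0; maximin = 0.
Column maxima: b1 → 2, b2 → 1; minimax = 1.
0 ≠ 1, so there is no saddle point; optimal play is mixed.
a2 is strictly dominated by a1, so General R never plays it.
On the remaining 2×2 (a1, a3 vs b1, b2):
Let General R play a1 with probability p. Expected payoff against b1: (-3)p + 2(1−p) = −5p + 2; against b2: 1p + 0(1−p) = p.
Setting these equal: −5p + 2 = p ⇒ −6p = -2 ⇒ p = 1/3, and the value is (-5)·(1/3) + 2 = 1/3.
For General C: with q = P(b1), equating a1's and a3's payoffs gives −4q + 1 = 2q ⇒ q = 1/6.

1/3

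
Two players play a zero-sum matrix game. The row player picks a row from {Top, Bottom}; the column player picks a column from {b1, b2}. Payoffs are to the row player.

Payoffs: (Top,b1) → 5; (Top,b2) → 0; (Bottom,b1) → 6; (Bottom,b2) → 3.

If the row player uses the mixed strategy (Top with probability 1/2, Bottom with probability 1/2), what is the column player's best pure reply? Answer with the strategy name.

If the column player plays b1, the row player's expected payoff is (1/2)·5 + (1/2)·6 = 11/2.
If the column player plays b2, the row player's expected payoff is (1/2)·0 + (1/2)·3 = 3/2.
The column player minimizes the row player's payoff; the smallest is 3/2, so the best response is b2.

b2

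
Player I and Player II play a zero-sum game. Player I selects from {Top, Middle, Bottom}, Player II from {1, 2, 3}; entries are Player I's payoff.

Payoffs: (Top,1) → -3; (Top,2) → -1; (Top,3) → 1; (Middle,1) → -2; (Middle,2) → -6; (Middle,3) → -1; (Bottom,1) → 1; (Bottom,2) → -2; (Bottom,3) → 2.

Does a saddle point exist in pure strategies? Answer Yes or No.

Row minima: Top → -3, Middle → -6, Bottom → -2; maximin = -2.
Column maxima: 1 → 1, 2 → -1, 3 → 2; minimax = -1.
-2 ≠ -1, so no pure-strategy equilibrium exists.

No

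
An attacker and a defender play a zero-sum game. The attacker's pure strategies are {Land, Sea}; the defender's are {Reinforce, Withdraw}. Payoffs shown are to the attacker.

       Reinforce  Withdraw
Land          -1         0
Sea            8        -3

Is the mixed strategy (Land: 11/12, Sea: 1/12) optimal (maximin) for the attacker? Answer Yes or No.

Yes

Against Reinforce this mix gives (11/12)·(-1) + (1/12)·8 = -1/4.
Against Withdraw this mix gives (11/12)·0 + (1/12)·(-3) = -1/4.
All of the defender's active replies (Reinforce, Withdraw) yield -1/4, and no column does worse for the attacker. The mix makes the defender indifferent and guarantees -1/4, so it is optimal.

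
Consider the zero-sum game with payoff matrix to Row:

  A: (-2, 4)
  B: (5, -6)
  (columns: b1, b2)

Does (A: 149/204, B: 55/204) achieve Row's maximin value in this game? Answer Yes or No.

No

Against b1 this mix gives (149/204)·(-2) + (55/204)·5 = -23/204.
Against b2 this mix gives (149/204)·4 + (55/204)·(-6) = 133/102.
Column will play b1, holding Row to -23/204. Shifting weight toward the row that does better against b1 would raise this floor (the equalizing mix achieves 8/17 against both b1 and b2), so the proposed strategy is not optimal.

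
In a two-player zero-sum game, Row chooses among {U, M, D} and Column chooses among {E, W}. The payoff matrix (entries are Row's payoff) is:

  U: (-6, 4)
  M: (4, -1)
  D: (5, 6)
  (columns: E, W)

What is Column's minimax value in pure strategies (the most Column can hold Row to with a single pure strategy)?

Column maxima: E → 5, W → 6.
The smallest of these is 5.

5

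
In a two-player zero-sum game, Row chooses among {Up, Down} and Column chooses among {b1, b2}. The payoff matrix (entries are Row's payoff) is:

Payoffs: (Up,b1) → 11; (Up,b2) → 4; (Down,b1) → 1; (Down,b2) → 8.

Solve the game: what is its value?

6

Row minima: Up → 4, Down → 1; maximin = 4.
Column maxima: b1 → 11, b2 → 8; minimax = 8.
4 ≠ 8, so there is no saddle point; optimal play is mixed.
Let Row play Up with probability p. Expected payoff against b1: 11p + 1(1−p) = 10p + 1; against b2: 4p + 8(1−p) = −4p + 8.
Setting these equal: 10p + 1 = −4p + 8 ⇒ 14p = 7 ⇒ p = 1/2, and the value is (10)·(1/2) + 1 = 6.
For Column: with q = P(b1), equating Up's and Down's payoffs gives 7q + 4 = −7q + 8 ⇒ q = 2/7.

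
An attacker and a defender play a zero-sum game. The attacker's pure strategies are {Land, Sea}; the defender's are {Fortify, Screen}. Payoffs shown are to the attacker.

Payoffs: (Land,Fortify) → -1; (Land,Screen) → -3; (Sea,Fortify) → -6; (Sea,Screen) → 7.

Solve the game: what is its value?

Row minima: Land → -3, Sea → -6; maximin = -3.
Column maxima: Fortify → -1, Screen → 7; minimax = -1.
-3 ≠ -1, so there is no saddle point; optimal play is mixed.
Let the attacker play Land with probability p. Expected payoff against Fortify: (-1)p + (-6)(1−p) = 5p − 6; against Screen: (-3)p + 7(1−p) = −10p + 7.
Setting these equal: 5p − 6 = −10p + 7 ⇒ 15p = 13 ⇒ p = 13/15, and the value is (5)·(13/15) − 6 = -5/3.
For the defender: with q = P(Fortify), equating Land's and Sea's payoffs gives 2q − 3 = −13q + 7 ⇒ q = 2/3.

-5/3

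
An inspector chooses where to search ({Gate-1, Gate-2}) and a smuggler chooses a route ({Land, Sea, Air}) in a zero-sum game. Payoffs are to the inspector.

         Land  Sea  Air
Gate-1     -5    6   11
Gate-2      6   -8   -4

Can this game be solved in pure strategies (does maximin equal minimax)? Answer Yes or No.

Row minima: Gate-1 → -5, Gate-2 → -8; maximin = -5.
Column maxima: Land → 6, Sea → 6, Air → 11; minimax = 6.
-5 ≠ 6, so no pure-strategy equilibrium exists.

No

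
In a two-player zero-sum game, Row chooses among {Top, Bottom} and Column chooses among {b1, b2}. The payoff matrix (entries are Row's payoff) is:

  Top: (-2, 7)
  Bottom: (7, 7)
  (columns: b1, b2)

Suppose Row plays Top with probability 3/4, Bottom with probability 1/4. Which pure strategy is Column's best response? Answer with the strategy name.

b1

If Column plays b1, Row's expected payoff is (3/4)·(-2) + (1/4)·7 = 1/4.
If Column plays b2, Row's expected payoff is (3/4)·7 + (1/4)·7 = 7.
Column minimizes Row's payoff; the smallest is 1/4, so the best response is b1.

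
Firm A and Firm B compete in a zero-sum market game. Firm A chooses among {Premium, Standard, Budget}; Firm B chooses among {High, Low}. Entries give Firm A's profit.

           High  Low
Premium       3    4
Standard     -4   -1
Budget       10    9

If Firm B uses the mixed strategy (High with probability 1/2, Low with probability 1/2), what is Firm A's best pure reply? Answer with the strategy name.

Expected payoff of Premium: (1/2)·3 + (1/2)·4 = 7/2.
Expected payoff of Standard: (1/2)·(-4) + (1/2)·(-1) = -5/2.
Expected payoff of Budget: (1/2)·10 + (1/2)·9 = 19/2.
The largest is 19/2, so Firm A's best response is Budget.

Budget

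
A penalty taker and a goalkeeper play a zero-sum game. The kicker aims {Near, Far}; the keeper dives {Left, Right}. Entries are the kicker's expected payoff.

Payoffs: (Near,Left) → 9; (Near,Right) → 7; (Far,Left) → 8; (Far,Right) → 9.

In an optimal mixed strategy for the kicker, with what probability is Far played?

2/3

Row minima: Near → 7, Far → 8; maximin = 8.
Column maxima: Left → 9, Right → 9; minimax = 9.
8 ≠ 9, so there is no saddle point; optimal play is mixed.
Let the kicker play Near with probability p. Expected payoff against Left: 9p + 8(1−p) = p + 8; against Right: 7p + 9(1−p) = −2p + 9.
Setting these equal: p + 8 = −2p + 9 ⇒ 3p = 1 ⇒ p = 1/3, and the value is (1)·(1/3) + 8 = 25/3.
For the keeper: with q = P(Left), equating Near's and Far's payoffs gives 2q + 7 = −q + 9 ⇒ q = 2/3.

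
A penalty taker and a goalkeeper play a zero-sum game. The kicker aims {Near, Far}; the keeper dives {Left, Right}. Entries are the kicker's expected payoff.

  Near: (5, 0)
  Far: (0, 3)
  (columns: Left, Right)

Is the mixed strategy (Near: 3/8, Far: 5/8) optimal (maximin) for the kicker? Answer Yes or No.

Yes

Against Left this mix gives (3/8)·5 + (5/8)·0 = 15/8.
Against Right this mix gives (3/8)·0 + (5/8)·3 = 15/8.
All of the keeper's active replies (Left, Right) yield 15/8, and no column does worse for the kicker. The mix makes the keeper indifferent and guarantees 15/8, so it is optimal.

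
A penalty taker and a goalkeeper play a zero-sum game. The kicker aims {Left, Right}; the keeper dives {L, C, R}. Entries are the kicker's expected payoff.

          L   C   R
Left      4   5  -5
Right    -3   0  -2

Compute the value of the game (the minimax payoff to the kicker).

Row minima: Left → -5, Right → -3; maximin = -3.
Column maxima: L → 4, C → 5, R → -2; minimax = -2.
-3 ≠ -2, so there is no saddle point; optimal play is mixed.
C is strictly dominated by L (it gives the kicker strictly more in every row), so the keeper never plays it.
On the remaining 2×2 (Left, Right vs L, R):
Let the kicker play Left with probability p. Expected payoff against L: 4p + (-3)(1−p) = 7p − 3; against R: (-5)p + (-2)(1−p) = −3p − 2.
Setting these equal: 7p − 3 = −3p − 2 ⇒ 10p = 1 ⇒ p = 1/10, and the value is (7)·(1/10) − 3 = -23/10.
For the keeper: with q = P(L), equating Left's and Right's payoffs gives 9q − 5 = −q − 2 ⇒ q = 3/10.

-23/10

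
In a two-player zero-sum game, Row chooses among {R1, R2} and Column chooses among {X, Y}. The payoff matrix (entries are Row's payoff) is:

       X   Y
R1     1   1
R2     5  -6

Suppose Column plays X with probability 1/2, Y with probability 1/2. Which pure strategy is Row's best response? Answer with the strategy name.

R1

Expected payoff of R1: (1/2)·1 + (1/2)·1 = 1.
Expected payoff of R2: (1/2)·5 + (1/2)·(-6) = -1/2.
The largest is 1, so Row's best response is R1.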